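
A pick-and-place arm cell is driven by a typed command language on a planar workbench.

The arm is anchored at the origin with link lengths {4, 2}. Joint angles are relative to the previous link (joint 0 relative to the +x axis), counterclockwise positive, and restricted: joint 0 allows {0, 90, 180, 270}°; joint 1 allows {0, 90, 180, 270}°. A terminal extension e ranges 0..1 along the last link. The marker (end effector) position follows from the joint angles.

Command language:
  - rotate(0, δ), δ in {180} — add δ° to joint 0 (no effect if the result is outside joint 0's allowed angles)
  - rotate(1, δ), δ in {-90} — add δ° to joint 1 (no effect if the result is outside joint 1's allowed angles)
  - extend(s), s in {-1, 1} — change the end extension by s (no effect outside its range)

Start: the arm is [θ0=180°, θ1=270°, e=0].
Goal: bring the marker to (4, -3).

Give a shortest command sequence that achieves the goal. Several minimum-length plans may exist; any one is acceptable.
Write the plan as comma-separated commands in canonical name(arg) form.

start: [θ0=180°, θ1=270°, e=0]
[1] after extend(1): [θ0=180°, θ1=270°, e=1]
[2] after rotate(0, 180): [θ0=0°, θ1=270°, e=1]
shorter routes all fall short; 2 is best.

extend(1), rotate(0, 180)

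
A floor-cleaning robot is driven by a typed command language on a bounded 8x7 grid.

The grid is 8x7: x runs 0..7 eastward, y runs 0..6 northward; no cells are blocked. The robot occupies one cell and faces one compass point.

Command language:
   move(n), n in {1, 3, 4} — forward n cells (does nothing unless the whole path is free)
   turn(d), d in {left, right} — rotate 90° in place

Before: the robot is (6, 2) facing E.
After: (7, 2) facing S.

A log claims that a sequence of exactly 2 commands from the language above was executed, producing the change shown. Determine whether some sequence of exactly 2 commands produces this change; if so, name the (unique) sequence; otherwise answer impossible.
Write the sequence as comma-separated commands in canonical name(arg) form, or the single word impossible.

key: cell and facing (now S) both changed — the 2 commands mix motion and turning
begin: (6, 2) facing E
t=1 move(1) ⇒ (7, 2) facing E
t=2 turn(right) ⇒ (7, 2) facing S
no other 2-command option fits: unique.

move(1), turn(right)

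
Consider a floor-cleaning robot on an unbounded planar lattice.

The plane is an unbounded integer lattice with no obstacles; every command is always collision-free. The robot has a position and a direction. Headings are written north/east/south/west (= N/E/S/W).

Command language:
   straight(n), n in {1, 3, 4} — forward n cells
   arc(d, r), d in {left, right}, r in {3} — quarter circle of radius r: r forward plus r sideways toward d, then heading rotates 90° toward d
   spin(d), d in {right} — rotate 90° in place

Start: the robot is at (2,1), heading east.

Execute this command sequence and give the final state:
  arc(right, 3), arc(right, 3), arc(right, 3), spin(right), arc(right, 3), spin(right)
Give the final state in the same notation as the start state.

begin: at (2,1), heading east
t=1 arc(right, 3) ⇒ at (5,-2), heading south
t=2 arc(right, 3) ⇒ at (2,-5), heading west
t=3 arc(right, 3) ⇒ at (-1,-2), heading north
t=4 spin(right) ⇒ at (-1,-2), heading east
t=5 arc(right, 3) ⇒ at (2,-5), heading south
t=6 spin(right) ⇒ at (2,-5), heading west

at (2,-5), heading west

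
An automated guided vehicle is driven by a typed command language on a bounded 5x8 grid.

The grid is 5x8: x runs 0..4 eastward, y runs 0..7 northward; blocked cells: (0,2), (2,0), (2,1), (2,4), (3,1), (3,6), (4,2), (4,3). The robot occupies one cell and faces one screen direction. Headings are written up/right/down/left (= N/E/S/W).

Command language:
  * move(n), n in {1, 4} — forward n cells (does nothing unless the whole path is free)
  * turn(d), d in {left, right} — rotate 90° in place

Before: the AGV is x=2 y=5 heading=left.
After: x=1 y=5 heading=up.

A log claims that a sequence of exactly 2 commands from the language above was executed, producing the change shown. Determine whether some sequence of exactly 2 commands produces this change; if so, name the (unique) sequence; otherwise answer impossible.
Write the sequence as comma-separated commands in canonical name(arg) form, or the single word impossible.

move(1), turn(right)

key: position moved to (1,5) AND the heading swung to N — translation plus rotation needed
start: x=2 y=5 heading=left
step 1 (move(1)): x=1 y=5 heading=left
step 2 (turn(right)): x=1 y=5 heading=up
all 16 alternatives checked — unique.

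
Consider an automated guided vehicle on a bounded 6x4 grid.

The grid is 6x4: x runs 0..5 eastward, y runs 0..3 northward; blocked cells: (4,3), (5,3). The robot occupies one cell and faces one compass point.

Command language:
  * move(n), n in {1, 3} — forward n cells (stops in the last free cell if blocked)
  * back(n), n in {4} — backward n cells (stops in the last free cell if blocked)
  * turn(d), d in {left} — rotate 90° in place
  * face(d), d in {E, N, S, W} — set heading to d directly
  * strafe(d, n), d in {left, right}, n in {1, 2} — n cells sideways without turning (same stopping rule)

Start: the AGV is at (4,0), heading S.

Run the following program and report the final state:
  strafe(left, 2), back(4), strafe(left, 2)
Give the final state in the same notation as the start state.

at (5,2), heading S

t0: at (4,0), heading S
step 1 (strafe(left, 2)): at (5,0), heading S
step 2 (back(4)): at (5,2), heading S
step 3 (strafe(left, 2)): at (5,2), heading S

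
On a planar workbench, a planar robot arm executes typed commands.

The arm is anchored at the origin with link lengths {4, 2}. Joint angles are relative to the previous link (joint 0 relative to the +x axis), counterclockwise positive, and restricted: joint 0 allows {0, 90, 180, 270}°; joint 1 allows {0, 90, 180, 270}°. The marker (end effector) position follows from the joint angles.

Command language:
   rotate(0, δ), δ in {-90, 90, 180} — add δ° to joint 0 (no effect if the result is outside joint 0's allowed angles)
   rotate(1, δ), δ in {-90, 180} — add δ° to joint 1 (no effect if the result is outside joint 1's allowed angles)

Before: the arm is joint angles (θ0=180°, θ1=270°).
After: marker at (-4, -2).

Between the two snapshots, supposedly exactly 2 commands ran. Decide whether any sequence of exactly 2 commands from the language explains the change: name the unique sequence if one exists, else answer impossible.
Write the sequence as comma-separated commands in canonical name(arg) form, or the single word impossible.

begin: joint angles (θ0=180°, θ1=270°)
t=1 rotate(1, -90) ⇒ joint angles (θ0=180°, θ1=180°)
t=2 rotate(1, -90) ⇒ joint angles (θ0=180°, θ1=90°)
uniquely the one of 25 2-step routes that fits.

rotate(1, -90), rotate(1, -90)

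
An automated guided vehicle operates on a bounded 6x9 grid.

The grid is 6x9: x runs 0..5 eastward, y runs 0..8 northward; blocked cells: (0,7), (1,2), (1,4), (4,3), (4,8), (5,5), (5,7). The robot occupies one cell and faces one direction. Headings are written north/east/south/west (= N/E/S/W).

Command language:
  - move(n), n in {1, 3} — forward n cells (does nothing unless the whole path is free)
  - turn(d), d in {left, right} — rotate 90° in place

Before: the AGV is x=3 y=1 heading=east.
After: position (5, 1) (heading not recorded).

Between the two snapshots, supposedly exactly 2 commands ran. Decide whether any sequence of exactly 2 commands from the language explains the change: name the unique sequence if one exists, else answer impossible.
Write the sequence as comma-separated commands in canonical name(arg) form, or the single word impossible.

move(1), move(1)

from: x=3 y=1 heading=east
t=1 move(1) ⇒ x=4 y=1 heading=east
t=2 move(1) ⇒ x=5 y=1 heading=east
all 16 alternatives checked — unique.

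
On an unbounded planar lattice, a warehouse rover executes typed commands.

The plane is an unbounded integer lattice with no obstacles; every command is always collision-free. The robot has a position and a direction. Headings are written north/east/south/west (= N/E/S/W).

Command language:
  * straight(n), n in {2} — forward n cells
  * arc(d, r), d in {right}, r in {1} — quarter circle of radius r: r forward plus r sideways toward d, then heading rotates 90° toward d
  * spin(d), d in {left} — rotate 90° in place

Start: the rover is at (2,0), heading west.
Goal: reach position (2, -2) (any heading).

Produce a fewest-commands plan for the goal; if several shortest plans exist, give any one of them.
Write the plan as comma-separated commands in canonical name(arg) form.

from: at (2,0), heading west
t=1 spin(left) ⇒ at (2,0), heading south
t=2 straight(2) ⇒ at (2,-2), heading south
minimal: 2 command(s), checked below 2.

spin(left), straight(2)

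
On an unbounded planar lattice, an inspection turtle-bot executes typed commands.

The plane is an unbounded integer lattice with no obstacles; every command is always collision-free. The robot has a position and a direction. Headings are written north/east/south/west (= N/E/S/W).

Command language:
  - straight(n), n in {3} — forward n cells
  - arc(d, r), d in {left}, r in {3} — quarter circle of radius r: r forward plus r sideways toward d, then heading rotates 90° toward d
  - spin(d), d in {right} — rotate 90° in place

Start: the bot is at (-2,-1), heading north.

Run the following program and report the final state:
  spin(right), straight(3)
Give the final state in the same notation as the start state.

start: at (-2,-1), heading north
t=1 spin(right) ⇒ at (-2,-1), heading east
t=2 straight(3) ⇒ at (1,-1), heading east

at (1,-1), heading east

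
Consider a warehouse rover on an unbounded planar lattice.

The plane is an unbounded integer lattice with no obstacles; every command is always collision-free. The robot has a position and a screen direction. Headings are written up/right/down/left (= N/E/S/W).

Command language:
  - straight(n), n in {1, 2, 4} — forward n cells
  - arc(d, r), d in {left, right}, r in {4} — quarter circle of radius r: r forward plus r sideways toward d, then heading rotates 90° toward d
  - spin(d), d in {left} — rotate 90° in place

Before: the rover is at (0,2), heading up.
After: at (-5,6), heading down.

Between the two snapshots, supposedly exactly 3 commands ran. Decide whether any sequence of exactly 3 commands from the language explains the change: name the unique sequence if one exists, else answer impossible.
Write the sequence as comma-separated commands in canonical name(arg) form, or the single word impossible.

key: cell and facing (now S) both changed — the 3 commands mix motion and turning
initial: at (0,2), heading up
step 1 (arc(left, 4)): at (-4,6), heading left
step 2 (straight(1)): at (-5,6), heading left
step 3 (spin(left)): at (-5,6), heading down
no other 3-command option fits: unique.

arc(left, 4), straight(1), spin(left)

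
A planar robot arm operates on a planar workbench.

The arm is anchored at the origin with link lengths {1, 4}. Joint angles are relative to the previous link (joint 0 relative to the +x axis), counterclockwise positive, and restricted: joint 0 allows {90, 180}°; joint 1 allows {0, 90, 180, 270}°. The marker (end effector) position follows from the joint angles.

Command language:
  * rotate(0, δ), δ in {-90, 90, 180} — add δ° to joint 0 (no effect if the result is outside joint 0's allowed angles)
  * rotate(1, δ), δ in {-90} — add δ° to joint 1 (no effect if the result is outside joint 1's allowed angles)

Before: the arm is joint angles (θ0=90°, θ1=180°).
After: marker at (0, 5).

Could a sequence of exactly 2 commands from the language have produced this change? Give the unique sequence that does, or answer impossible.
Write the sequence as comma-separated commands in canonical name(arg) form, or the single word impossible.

initial: joint angles (θ0=90°, θ1=180°)
[1] after rotate(1, -90): joint angles (θ0=90°, θ1=90°)
[2] after rotate(1, -90): joint angles (θ0=90°, θ1=0°)
uniquely the one of 16 2-step routes that fits.

rotate(1, -90), rotate(1, -90)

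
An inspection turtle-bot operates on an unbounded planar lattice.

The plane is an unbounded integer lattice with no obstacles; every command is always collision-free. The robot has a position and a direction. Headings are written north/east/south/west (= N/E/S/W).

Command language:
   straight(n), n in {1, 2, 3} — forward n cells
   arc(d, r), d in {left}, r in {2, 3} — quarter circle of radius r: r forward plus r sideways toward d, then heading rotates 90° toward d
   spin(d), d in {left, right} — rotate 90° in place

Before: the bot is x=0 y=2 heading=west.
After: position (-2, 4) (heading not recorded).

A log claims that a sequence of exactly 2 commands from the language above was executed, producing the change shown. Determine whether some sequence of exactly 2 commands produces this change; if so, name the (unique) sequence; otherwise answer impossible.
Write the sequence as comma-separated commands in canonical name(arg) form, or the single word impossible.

spin(right), arc(left, 2)

key: running arc(left, 2) before spin(right) would end elsewhere — order is forced
begin: x=0 y=2 heading=west
t=1 spin(right) ⇒ x=0 y=2 heading=north
t=2 arc(left, 2) ⇒ x=-2 y=4 heading=west
all 49 alternatives checked — unique.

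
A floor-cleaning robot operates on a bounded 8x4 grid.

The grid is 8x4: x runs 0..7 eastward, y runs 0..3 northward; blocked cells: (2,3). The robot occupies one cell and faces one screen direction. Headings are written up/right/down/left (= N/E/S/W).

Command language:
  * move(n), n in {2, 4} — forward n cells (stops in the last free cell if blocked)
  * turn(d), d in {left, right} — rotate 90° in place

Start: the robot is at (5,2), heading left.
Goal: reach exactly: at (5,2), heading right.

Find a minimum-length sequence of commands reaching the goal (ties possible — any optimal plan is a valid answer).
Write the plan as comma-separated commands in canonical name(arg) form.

begin: at (5,2), heading left
step 1 (turn(right)): at (5,2), heading up
step 2 (turn(right)): at (5,2), heading right
no 1-step plan works, so 2 is optimal.

turn(right), turn(right)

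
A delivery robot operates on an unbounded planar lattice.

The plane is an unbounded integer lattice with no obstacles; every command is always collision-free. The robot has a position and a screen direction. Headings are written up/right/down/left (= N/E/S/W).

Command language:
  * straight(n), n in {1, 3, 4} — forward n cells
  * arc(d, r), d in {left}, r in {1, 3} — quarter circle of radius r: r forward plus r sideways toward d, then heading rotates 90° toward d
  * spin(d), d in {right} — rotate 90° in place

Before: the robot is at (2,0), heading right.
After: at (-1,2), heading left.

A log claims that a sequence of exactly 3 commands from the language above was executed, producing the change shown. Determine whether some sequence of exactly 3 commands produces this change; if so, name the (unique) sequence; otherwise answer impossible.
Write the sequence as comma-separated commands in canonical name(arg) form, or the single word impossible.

key: position moved to (-1,2) AND the heading swung to W — translation plus rotation needed
initial: at (2,0), heading right
1. arc(left, 1) → at (3,1), heading up
2. arc(left, 1) → at (2,2), heading left
3. straight(3) → at (-1,2), heading left
all 216 alternatives checked — unique.

arc(left, 1), arc(left, 1), straight(3)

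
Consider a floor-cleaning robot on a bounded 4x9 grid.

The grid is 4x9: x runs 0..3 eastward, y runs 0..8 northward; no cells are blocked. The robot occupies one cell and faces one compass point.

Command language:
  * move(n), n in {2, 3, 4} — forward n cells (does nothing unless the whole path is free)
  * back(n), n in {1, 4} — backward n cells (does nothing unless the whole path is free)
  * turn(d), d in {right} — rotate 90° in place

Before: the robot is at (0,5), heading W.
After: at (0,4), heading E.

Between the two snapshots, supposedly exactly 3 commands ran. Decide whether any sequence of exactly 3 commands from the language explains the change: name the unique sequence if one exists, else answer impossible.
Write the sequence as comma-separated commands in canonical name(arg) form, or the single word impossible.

turn(right), back(1), turn(right)

key: cell and facing (now E) both changed — the 3 commands mix motion and turning
from: at (0,5), heading W
t=1 turn(right) ⇒ at (0,5), heading N
t=2 back(1) ⇒ at (0,4), heading N
t=3 turn(right) ⇒ at (0,4), heading E
no other 3-command option fits: unique.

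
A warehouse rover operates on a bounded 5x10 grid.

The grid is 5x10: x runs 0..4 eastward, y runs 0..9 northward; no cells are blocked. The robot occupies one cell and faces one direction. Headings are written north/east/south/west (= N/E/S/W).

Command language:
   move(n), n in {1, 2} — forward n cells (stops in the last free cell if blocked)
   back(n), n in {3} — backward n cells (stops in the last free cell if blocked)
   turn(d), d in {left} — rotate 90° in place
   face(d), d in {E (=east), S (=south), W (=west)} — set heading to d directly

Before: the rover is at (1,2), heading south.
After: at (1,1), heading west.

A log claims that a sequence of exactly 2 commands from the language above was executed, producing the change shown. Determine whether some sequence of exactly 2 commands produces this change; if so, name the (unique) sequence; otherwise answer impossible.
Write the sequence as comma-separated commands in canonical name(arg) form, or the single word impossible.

key: order matters: swapping move(1) and face(W) lands elsewhere
from: at (1,2), heading south
step 1 (move(1)): at (1,1), heading south
step 2 (face(W)): at (1,1), heading west
no other 2-command option fits: unique.

move(1), face(W)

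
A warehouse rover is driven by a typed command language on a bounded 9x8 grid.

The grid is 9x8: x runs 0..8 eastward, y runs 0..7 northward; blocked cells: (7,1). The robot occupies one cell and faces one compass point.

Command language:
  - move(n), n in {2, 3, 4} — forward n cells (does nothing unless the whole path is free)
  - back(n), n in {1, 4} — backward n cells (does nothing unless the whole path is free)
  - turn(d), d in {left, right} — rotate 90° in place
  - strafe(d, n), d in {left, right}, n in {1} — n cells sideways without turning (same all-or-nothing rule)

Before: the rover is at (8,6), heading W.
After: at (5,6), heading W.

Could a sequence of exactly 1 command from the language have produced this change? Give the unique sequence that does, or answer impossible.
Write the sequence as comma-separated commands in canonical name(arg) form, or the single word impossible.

move(3)

key: heading stays W — the single command does not turn
begin: at (8,6), heading W
t=1 move(3) ⇒ at (5,6), heading W
all 9 alternatives checked — unique.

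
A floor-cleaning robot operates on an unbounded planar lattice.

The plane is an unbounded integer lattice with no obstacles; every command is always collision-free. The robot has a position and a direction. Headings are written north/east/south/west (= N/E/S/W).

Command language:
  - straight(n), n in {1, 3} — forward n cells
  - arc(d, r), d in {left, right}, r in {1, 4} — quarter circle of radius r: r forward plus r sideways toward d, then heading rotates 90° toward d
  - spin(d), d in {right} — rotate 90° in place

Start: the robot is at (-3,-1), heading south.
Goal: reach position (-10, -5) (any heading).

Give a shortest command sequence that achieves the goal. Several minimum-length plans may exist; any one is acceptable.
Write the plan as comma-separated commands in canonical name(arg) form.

arc(right, 4), straight(3)

start: at (-3,-1), heading south
t=1 arc(right, 4) ⇒ at (-7,-5), heading west
t=2 straight(3) ⇒ at (-10,-5), heading west
nothing shorter than 2 reaches the goal.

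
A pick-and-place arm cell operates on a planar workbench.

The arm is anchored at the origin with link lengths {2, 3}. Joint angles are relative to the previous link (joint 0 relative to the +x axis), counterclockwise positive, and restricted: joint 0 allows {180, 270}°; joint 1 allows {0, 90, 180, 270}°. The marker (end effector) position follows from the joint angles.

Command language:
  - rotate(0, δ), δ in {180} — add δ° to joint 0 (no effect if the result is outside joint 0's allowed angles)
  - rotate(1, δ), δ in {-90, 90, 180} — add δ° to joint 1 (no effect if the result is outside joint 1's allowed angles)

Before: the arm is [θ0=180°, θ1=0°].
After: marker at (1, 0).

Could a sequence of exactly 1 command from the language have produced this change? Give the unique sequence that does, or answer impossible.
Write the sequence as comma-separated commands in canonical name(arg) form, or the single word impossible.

rotate(1, 180)

from: [θ0=180°, θ1=0°]
step 1 (rotate(1, 180)): [θ0=180°, θ1=180°]
no other 1-command option fits: unique.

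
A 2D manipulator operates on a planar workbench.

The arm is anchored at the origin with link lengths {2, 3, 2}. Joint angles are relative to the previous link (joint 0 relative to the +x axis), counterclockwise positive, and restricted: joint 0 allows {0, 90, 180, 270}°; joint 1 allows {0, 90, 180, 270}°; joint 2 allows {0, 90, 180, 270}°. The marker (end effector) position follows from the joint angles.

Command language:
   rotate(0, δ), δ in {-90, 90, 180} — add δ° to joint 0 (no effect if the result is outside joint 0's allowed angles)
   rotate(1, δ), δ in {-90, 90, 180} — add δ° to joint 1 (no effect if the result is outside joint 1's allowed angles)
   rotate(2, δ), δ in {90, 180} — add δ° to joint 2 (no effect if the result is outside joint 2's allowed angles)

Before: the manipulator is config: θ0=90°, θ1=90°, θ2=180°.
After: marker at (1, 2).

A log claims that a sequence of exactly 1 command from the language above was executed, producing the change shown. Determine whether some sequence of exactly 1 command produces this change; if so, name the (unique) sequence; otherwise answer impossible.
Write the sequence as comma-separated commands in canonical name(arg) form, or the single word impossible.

from: config: θ0=90°, θ1=90°, θ2=180°
step 1 (rotate(1, 180)): config: θ0=90°, θ1=270°, θ2=180°
all 8 alternatives checked — unique.

rotate(1, 180)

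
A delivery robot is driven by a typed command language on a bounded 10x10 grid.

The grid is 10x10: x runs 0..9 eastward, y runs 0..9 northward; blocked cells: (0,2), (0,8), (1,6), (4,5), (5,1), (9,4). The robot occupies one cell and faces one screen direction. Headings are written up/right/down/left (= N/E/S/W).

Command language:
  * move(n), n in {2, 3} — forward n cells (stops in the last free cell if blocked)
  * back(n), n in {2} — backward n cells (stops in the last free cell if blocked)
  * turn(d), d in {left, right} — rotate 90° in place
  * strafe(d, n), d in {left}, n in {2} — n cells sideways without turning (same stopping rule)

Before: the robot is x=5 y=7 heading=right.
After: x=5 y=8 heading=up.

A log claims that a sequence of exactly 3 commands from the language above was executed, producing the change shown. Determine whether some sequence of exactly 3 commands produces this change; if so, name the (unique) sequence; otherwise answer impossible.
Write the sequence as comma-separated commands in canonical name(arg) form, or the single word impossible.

turn(left), back(2), move(3)

key: cell and facing (now N) both changed — the 3 commands mix motion and turning
t0: x=5 y=7 heading=right
1. turn(left) → x=5 y=7 heading=up
2. back(2) → x=5 y=5 heading=up
3. move(3) → x=5 y=8 heading=up
no other 3-command option fits: unique.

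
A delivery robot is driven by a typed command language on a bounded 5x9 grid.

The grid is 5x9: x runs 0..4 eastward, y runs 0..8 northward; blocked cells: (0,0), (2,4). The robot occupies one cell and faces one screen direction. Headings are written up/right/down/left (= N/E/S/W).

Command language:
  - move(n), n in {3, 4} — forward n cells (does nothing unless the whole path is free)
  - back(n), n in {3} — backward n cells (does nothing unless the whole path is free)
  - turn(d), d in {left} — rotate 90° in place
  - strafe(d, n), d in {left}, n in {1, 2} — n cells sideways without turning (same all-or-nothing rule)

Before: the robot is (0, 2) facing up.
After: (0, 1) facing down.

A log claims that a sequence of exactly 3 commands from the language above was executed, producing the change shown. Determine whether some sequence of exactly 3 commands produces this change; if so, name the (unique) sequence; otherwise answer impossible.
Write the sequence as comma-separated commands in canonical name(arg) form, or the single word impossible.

turn(left), strafe(left, 1), turn(left)

key: cell and facing (now S) both changed — the 3 commands mix motion and turning
start: (0, 2) facing up
1. turn(left) → (0, 2) facing left
2. strafe(left, 1) → (0, 1) facing left
3. turn(left) → (0, 1) facing down
no rival 3-sequence matches.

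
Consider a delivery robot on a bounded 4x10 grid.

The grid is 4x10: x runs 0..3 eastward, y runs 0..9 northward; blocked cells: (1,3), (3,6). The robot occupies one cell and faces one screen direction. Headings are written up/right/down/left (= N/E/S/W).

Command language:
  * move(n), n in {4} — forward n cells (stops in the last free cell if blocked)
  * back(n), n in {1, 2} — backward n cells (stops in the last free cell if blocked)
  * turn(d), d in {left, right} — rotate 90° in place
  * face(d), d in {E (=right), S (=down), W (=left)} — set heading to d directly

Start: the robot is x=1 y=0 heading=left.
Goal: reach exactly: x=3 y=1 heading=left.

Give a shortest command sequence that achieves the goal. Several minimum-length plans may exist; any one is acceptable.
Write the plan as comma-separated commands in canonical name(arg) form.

turn(left), back(1), turn(right), back(2)

start: x=1 y=0 heading=left
[1] after turn(left): x=1 y=0 heading=down
[2] after back(1): x=1 y=1 heading=down
[3] after turn(right): x=1 y=1 heading=left
[4] after back(2): x=3 y=1 heading=left
nothing shorter than 4 reaches the goal.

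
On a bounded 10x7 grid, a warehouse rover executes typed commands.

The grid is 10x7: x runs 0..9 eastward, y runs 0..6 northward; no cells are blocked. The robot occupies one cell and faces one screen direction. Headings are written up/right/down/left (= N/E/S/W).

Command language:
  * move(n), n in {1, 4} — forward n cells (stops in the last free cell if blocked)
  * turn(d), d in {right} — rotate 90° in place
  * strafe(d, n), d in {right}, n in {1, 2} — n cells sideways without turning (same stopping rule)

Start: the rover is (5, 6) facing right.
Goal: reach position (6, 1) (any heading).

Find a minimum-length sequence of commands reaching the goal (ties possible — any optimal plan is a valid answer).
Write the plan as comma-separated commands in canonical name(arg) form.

move(1), strafe(right, 1), turn(right), move(4)

start: (5, 6) facing right
t=1 move(1) ⇒ (6, 6) facing right
t=2 strafe(right, 1) ⇒ (6, 5) facing right
t=3 turn(right) ⇒ (6, 5) facing down
t=4 move(4) ⇒ (6, 1) facing down
nothing shorter than 4 reaches the goal.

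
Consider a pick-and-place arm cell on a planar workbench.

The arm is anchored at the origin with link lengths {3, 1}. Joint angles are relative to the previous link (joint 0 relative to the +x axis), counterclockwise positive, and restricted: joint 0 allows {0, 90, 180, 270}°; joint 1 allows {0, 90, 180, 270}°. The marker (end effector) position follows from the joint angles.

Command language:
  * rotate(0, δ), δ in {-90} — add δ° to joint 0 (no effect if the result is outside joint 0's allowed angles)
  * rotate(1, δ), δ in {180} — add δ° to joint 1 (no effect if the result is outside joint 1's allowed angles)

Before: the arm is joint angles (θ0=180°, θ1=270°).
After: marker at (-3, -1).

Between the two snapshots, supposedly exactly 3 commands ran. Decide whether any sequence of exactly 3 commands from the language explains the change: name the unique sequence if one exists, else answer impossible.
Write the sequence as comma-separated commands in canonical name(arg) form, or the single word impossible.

rotate(1, 180), rotate(1, 180), rotate(1, 180)

from: joint angles (θ0=180°, θ1=270°)
step 1 (rotate(1, 180)): joint angles (θ0=180°, θ1=90°)
step 2 (rotate(1, 180)): joint angles (θ0=180°, θ1=270°)
step 3 (rotate(1, 180)): joint angles (θ0=180°, θ1=90°)
uniquely the one of 8 3-step routes that fits.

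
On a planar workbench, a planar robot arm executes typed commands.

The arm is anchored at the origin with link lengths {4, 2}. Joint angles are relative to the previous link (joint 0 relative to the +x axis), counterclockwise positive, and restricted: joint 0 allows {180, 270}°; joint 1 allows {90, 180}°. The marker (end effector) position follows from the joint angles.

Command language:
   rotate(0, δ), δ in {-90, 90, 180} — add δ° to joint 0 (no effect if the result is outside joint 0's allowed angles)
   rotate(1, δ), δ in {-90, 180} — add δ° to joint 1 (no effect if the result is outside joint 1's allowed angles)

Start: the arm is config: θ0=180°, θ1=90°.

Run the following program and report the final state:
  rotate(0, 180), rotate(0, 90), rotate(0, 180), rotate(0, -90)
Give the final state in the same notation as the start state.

config: θ0=180°, θ1=90°

begin: config: θ0=180°, θ1=90°
t=1 rotate(0, 180) ⇒ config: θ0=180°, θ1=90°
t=2 rotate(0, 90) ⇒ config: θ0=270°, θ1=90°
t=3 rotate(0, 180) ⇒ config: θ0=270°, θ1=90°
t=4 rotate(0, -90) ⇒ config: θ0=180°, θ1=90°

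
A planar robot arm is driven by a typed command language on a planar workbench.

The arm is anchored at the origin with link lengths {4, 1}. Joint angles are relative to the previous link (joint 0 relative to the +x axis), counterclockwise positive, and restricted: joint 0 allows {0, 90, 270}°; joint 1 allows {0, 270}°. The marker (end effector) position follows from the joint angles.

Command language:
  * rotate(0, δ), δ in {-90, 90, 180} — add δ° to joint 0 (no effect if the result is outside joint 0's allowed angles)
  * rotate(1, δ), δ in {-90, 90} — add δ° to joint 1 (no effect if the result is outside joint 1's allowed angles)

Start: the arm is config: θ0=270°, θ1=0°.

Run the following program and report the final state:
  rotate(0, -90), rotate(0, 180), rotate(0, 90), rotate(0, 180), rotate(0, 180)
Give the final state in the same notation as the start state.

config: θ0=90°, θ1=0°

begin: config: θ0=270°, θ1=0°
1. rotate(0, -90) → config: θ0=270°, θ1=0°
2. rotate(0, 180) → config: θ0=90°, θ1=0°
3. rotate(0, 90) → config: θ0=90°, θ1=0°
4. rotate(0, 180) → config: θ0=270°, θ1=0°
5. rotate(0, 180) → config: θ0=90°, θ1=0°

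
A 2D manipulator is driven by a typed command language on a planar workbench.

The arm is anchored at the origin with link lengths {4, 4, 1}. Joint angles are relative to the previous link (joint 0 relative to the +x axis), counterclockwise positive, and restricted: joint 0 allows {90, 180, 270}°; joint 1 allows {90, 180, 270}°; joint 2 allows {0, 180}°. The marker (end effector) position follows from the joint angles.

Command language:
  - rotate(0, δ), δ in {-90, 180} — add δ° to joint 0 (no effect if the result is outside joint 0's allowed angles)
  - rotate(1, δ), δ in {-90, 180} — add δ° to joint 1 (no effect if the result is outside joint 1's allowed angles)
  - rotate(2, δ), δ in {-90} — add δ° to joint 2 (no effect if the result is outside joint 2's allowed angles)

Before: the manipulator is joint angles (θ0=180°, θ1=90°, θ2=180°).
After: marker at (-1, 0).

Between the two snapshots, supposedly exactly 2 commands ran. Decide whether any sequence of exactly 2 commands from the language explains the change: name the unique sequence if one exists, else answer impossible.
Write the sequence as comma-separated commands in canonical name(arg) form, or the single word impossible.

key: order matters: swapping rotate(1, 180) and rotate(1, -90) lands elsewhere
start: joint angles (θ0=180°, θ1=90°, θ2=180°)
step 1 (rotate(1, 180)): joint angles (θ0=180°, θ1=270°, θ2=180°)
step 2 (rotate(1, -90)): joint angles (θ0=180°, θ1=180°, θ2=180°)
all 25 alternatives checked — unique.

rotate(1, 180), rotate(1, -90)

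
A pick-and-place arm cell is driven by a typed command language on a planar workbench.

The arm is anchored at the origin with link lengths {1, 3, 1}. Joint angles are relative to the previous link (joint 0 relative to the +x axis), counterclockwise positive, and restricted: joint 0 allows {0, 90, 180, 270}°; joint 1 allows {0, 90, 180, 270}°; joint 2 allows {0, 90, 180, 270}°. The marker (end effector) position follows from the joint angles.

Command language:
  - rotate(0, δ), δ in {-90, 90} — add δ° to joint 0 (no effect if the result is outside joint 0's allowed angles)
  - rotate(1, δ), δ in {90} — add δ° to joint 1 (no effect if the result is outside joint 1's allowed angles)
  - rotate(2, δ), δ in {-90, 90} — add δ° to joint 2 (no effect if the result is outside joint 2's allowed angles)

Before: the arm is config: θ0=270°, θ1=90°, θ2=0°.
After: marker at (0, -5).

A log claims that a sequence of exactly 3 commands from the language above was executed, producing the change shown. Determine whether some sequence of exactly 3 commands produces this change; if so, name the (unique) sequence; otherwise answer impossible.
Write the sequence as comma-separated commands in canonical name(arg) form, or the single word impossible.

t0: config: θ0=270°, θ1=90°, θ2=0°
[1] after rotate(1, 90): config: θ0=270°, θ1=180°, θ2=0°
[2] after rotate(1, 90): config: θ0=270°, θ1=270°, θ2=0°
[3] after rotate(1, 90): config: θ0=270°, θ1=0°, θ2=0°
no rival 3-sequence matches.

rotate(1, 90), rotate(1, 90), rotate(1, 90)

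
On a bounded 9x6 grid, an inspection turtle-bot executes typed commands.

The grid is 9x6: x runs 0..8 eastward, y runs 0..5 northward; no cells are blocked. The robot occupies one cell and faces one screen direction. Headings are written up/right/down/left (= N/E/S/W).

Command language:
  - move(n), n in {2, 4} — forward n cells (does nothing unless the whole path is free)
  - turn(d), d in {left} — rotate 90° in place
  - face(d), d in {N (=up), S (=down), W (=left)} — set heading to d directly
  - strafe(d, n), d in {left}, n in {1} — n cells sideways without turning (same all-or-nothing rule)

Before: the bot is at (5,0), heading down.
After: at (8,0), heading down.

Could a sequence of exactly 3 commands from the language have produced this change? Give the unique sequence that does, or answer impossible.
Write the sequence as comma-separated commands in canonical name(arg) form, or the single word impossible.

strafe(left, 1), strafe(left, 1), strafe(left, 1)

key: still facing S at the end — nothing in the sequence rotates
initial: at (5,0), heading down
[1] after strafe(left, 1): at (6,0), heading down
[2] after strafe(left, 1): at (7,0), heading down
[3] after strafe(left, 1): at (8,0), heading down
no other 3-command option fits: unique.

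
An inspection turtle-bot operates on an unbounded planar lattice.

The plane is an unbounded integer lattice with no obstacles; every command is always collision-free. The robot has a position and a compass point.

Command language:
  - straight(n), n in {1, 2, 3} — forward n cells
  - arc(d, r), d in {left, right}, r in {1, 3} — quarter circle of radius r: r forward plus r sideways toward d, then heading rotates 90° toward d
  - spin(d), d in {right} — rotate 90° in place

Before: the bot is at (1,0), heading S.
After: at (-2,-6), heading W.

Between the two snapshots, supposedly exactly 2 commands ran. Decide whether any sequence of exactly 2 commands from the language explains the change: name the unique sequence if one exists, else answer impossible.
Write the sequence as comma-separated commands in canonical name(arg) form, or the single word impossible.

key: order matters: swapping straight(3) and arc(right, 3) lands elsewhere
from: at (1,0), heading S
1. straight(3) → at (1,-3), heading S
2. arc(right, 3) → at (-2,-6), heading W
no other 2-command option fits: unique.

straight(3), arc(right, 3)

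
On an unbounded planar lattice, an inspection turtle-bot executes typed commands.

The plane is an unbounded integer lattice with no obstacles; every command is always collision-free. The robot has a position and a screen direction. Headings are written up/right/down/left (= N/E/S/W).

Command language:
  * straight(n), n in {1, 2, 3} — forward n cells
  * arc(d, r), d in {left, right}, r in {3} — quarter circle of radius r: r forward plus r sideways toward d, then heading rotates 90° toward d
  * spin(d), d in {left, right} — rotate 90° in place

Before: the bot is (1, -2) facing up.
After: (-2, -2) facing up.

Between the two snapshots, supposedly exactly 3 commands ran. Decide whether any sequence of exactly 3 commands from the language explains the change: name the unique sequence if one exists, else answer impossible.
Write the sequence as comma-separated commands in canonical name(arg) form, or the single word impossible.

key: order matters: swapping spin(left) and spin(right) lands elsewhere
initial: (1, -2) facing up
t=1 spin(left) ⇒ (1, -2) facing left
t=2 straight(3) ⇒ (-2, -2) facing left
t=3 spin(right) ⇒ (-2, -2) facing up
all 343 alternatives checked — unique.

spin(left), straight(3), spin(right)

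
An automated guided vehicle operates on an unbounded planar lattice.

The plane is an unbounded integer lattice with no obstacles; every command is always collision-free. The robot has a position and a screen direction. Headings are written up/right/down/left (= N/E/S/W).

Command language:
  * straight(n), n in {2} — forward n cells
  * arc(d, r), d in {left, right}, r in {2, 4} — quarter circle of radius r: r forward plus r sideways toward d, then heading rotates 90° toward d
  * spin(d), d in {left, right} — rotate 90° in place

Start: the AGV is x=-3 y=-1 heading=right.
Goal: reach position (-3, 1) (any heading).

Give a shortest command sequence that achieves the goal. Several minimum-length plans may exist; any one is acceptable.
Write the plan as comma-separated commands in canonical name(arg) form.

from: x=-3 y=-1 heading=right
1. spin(left) → x=-3 y=-1 heading=up
2. straight(2) → x=-3 y=1 heading=up
shorter routes all fall short; 2 is best.

spin(left), straight(2)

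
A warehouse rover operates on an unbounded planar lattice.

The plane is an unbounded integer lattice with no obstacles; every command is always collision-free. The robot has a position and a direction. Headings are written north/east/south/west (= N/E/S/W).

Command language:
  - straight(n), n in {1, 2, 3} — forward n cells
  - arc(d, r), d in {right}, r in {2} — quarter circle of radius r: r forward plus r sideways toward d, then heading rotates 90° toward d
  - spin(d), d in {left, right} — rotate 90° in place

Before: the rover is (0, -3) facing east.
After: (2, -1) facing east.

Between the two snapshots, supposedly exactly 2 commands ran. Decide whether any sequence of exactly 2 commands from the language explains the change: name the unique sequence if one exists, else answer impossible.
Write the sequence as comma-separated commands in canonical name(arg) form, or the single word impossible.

spin(left), arc(right, 2)

key: order matters: swapping spin(left) and arc(right, 2) lands elsewhere
from: (0, -3) facing east
[1] after spin(left): (0, -3) facing north
[2] after arc(right, 2): (2, -1) facing east
no rival 2-sequence matches.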